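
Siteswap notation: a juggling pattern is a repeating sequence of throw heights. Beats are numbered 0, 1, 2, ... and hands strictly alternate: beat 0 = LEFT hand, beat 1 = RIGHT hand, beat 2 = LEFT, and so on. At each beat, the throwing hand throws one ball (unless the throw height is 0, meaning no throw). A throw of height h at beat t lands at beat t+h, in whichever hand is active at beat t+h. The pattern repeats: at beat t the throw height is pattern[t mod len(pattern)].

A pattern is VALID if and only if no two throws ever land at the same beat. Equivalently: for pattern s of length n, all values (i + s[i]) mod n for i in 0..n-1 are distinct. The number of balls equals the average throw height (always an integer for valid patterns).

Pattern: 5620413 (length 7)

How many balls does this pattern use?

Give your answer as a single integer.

Answer: 3

Derivation:
Pattern = [5, 6, 2, 0, 4, 1, 3], length n = 7
  position 0: throw height = 5, running sum = 5
  position 1: throw height = 6, running sum = 11
  position 2: throw height = 2, running sum = 13
  position 3: throw height = 0, running sum = 13
  position 4: throw height = 4, running sum = 17
  position 5: throw height = 1, running sum = 18
  position 6: throw height = 3, running sum = 21
Total sum = 21; balls = sum / n = 21 / 7 = 3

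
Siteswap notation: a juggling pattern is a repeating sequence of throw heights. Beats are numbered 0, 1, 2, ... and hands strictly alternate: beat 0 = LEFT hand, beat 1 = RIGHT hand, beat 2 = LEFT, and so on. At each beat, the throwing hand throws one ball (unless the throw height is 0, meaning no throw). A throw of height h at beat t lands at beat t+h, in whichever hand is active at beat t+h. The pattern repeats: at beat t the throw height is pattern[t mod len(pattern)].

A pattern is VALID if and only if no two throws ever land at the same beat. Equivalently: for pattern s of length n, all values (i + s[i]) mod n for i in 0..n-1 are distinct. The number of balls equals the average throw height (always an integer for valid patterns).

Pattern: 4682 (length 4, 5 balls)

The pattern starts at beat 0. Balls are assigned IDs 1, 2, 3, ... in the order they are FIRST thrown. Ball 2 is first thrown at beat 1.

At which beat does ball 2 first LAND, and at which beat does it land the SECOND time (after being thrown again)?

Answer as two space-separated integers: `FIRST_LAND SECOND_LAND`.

Beat 0 (L): throw ball1 h=4 -> lands@4:L; in-air after throw: [b1@4:L]
Beat 1 (R): throw ball2 h=6 -> lands@7:R; in-air after throw: [b1@4:L b2@7:R]
Beat 2 (L): throw ball3 h=8 -> lands@10:L; in-air after throw: [b1@4:L b2@7:R b3@10:L]
Beat 3 (R): throw ball4 h=2 -> lands@5:R; in-air after throw: [b1@4:L b4@5:R b2@7:R b3@10:L]
Beat 4 (L): throw ball1 h=4 -> lands@8:L; in-air after throw: [b4@5:R b2@7:R b1@8:L b3@10:L]
Beat 5 (R): throw ball4 h=6 -> lands@11:R; in-air after throw: [b2@7:R b1@8:L b3@10:L b4@11:R]
Beat 6 (L): throw ball5 h=8 -> lands@14:L; in-air after throw: [b2@7:R b1@8:L b3@10:L b4@11:R b5@14:L]
Beat 7 (R): throw ball2 h=2 -> lands@9:R; in-air after throw: [b1@8:L b2@9:R b3@10:L b4@11:R b5@14:L]
Beat 8 (L): throw ball1 h=4 -> lands@12:L; in-air after throw: [b2@9:R b3@10:L b4@11:R b1@12:L b5@14:L]
Beat 9 (R): throw ball2 h=6 -> lands@15:R; in-air after throw: [b3@10:L b4@11:R b1@12:L b5@14:L b2@15:R]
Ball 2: thrown@1 h=6 -> first land @7; rethrown@7 h=2 -> second land @9

Answer: 7 9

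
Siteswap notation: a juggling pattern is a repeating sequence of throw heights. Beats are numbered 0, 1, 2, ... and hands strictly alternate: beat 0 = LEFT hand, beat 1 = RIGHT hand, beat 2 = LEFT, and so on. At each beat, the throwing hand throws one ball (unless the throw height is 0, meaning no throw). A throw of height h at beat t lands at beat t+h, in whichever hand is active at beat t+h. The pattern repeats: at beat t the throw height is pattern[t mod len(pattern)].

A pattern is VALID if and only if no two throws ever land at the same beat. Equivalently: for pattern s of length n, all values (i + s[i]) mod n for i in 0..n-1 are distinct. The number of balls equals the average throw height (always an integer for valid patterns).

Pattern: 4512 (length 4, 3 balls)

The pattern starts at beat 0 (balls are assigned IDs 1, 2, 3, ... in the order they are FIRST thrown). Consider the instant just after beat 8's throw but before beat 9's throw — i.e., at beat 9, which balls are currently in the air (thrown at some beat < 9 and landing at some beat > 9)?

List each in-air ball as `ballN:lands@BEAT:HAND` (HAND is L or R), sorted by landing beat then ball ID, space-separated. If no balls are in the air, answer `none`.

Answer: ball3:lands@10:L ball1:lands@12:L

Derivation:
Beat 0 (L): throw ball1 h=4 -> lands@4:L; in-air after throw: [b1@4:L]
Beat 1 (R): throw ball2 h=5 -> lands@6:L; in-air after throw: [b1@4:L b2@6:L]
Beat 2 (L): throw ball3 h=1 -> lands@3:R; in-air after throw: [b3@3:R b1@4:L b2@6:L]
Beat 3 (R): throw ball3 h=2 -> lands@5:R; in-air after throw: [b1@4:L b3@5:R b2@6:L]
Beat 4 (L): throw ball1 h=4 -> lands@8:L; in-air after throw: [b3@5:R b2@6:L b1@8:L]
Beat 5 (R): throw ball3 h=5 -> lands@10:L; in-air after throw: [b2@6:L b1@8:L b3@10:L]
Beat 6 (L): throw ball2 h=1 -> lands@7:R; in-air after throw: [b2@7:R b1@8:L b3@10:L]
Beat 7 (R): throw ball2 h=2 -> lands@9:R; in-air after throw: [b1@8:L b2@9:R b3@10:L]
Beat 8 (L): throw ball1 h=4 -> lands@12:L; in-air after throw: [b2@9:R b3@10:L b1@12:L]
Beat 9 (R): throw ball2 h=5 -> lands@14:L; in-air after throw: [b3@10:L b1@12:L b2@14:L]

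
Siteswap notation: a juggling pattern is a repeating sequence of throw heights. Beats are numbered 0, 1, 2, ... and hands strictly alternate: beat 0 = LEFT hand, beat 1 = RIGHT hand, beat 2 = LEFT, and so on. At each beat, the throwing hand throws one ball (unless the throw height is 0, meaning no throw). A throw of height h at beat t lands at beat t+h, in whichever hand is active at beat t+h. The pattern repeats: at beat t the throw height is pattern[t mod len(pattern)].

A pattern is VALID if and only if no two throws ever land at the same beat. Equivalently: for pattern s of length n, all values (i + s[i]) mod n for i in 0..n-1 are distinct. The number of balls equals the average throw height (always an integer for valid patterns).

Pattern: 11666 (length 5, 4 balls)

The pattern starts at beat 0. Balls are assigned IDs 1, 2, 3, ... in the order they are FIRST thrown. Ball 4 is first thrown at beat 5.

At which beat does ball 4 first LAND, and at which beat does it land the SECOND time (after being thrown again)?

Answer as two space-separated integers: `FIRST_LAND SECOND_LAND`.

Answer: 6 7

Derivation:
Beat 0 (L): throw ball1 h=1 -> lands@1:R; in-air after throw: [b1@1:R]
Beat 1 (R): throw ball1 h=1 -> lands@2:L; in-air after throw: [b1@2:L]
Beat 2 (L): throw ball1 h=6 -> lands@8:L; in-air after throw: [b1@8:L]
Beat 3 (R): throw ball2 h=6 -> lands@9:R; in-air after throw: [b1@8:L b2@9:R]
Beat 4 (L): throw ball3 h=6 -> lands@10:L; in-air after throw: [b1@8:L b2@9:R b3@10:L]
Beat 5 (R): throw ball4 h=1 -> lands@6:L; in-air after throw: [b4@6:L b1@8:L b2@9:R b3@10:L]
Beat 6 (L): throw ball4 h=1 -> lands@7:R; in-air after throw: [b4@7:R b1@8:L b2@9:R b3@10:L]
Beat 7 (R): throw ball4 h=6 -> lands@13:R; in-air after throw: [b1@8:L b2@9:R b3@10:L b4@13:R]
Ball 4: thrown@5 h=1 -> first land @6; rethrown@6 h=1 -> second land @7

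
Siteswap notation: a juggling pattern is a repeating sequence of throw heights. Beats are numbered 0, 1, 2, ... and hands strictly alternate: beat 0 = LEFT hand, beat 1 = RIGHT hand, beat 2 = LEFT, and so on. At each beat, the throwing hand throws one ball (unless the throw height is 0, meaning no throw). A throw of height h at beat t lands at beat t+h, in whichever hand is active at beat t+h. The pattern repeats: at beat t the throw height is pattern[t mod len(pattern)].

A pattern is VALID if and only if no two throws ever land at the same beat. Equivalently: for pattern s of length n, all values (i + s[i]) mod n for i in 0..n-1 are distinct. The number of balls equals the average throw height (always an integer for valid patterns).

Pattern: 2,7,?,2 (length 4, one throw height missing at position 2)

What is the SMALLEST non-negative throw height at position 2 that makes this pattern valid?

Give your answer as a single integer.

i=0: (0 + 2) mod 4 = 2
i=1: (1 + 7) mod 4 = 0
i=2: s[i]=? (unknown)
i=3: (3 + 2) mod 4 = 1
Known residues: [0, 1, 2]; need a permutation of 0..3, so missing residue r = 3
Need (2 + s) mod 4 = 3; smallest s = (3 - 2) mod 4 = 1

Answer: 1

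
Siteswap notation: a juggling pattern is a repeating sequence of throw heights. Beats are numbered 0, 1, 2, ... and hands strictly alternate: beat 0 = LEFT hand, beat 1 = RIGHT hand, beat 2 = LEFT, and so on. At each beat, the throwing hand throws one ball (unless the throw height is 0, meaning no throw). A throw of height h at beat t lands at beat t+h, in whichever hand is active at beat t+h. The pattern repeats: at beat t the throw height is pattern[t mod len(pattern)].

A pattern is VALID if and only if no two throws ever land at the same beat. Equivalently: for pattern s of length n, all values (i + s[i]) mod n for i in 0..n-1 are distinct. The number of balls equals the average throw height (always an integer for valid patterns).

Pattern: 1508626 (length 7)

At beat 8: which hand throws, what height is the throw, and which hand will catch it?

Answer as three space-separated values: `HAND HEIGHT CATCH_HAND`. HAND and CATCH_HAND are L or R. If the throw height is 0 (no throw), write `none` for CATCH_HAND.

Answer: L 5 R

Derivation:
Beat 8: 8 mod 2 = 0, so hand = L
Throw height = pattern[8 mod 7] = pattern[1] = 5
Lands at beat 8+5=13, 13 mod 2 = 1, so catch hand = R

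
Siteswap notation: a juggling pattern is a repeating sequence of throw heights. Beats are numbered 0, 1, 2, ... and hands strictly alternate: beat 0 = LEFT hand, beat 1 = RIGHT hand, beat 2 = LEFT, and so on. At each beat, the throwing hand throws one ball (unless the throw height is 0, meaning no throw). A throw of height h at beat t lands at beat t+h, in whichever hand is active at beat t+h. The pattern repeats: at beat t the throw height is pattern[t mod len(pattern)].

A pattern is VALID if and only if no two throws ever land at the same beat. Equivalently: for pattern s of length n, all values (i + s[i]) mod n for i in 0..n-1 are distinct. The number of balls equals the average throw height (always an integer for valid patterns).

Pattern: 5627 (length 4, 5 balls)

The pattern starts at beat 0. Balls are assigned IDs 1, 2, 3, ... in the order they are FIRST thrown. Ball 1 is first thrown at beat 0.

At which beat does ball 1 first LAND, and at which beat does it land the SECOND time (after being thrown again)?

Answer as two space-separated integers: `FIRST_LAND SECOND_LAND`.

Answer: 5 11

Derivation:
Beat 0 (L): throw ball1 h=5 -> lands@5:R; in-air after throw: [b1@5:R]
Beat 1 (R): throw ball2 h=6 -> lands@7:R; in-air after throw: [b1@5:R b2@7:R]
Beat 2 (L): throw ball3 h=2 -> lands@4:L; in-air after throw: [b3@4:L b1@5:R b2@7:R]
Beat 3 (R): throw ball4 h=7 -> lands@10:L; in-air after throw: [b3@4:L b1@5:R b2@7:R b4@10:L]
Beat 4 (L): throw ball3 h=5 -> lands@9:R; in-air after throw: [b1@5:R b2@7:R b3@9:R b4@10:L]
Beat 5 (R): throw ball1 h=6 -> lands@11:R; in-air after throw: [b2@7:R b3@9:R b4@10:L b1@11:R]
Beat 6 (L): throw ball5 h=2 -> lands@8:L; in-air after throw: [b2@7:R b5@8:L b3@9:R b4@10:L b1@11:R]
Beat 7 (R): throw ball2 h=7 -> lands@14:L; in-air after throw: [b5@8:L b3@9:R b4@10:L b1@11:R b2@14:L]
Beat 8 (L): throw ball5 h=5 -> lands@13:R; in-air after throw: [b3@9:R b4@10:L b1@11:R b5@13:R b2@14:L]
Beat 9 (R): throw ball3 h=6 -> lands@15:R; in-air after throw: [b4@10:L b1@11:R b5@13:R b2@14:L b3@15:R]
Beat 10 (L): throw ball4 h=2 -> lands@12:L; in-air after throw: [b1@11:R b4@12:L b5@13:R b2@14:L b3@15:R]
Beat 11 (R): throw ball1 h=7 -> lands@18:L; in-air after throw: [b4@12:L b5@13:R b2@14:L b3@15:R b1@18:L]
Ball 1: thrown@0 h=5 -> first land @5; rethrown@5 h=6 -> second land @11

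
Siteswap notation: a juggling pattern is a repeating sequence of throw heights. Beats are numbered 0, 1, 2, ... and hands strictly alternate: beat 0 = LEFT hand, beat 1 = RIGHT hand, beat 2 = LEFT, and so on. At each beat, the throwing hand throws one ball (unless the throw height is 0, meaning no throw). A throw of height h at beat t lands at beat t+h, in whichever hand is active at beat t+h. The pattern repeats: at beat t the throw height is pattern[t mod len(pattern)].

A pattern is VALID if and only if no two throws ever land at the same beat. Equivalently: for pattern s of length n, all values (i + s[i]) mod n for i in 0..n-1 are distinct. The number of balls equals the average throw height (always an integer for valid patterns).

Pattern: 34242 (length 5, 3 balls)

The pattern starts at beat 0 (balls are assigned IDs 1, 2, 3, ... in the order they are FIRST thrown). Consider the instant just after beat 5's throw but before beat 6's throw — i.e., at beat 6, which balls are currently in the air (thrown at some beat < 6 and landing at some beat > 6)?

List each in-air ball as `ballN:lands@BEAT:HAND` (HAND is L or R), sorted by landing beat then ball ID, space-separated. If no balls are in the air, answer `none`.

Answer: ball1:lands@7:R ball2:lands@8:L

Derivation:
Beat 0 (L): throw ball1 h=3 -> lands@3:R; in-air after throw: [b1@3:R]
Beat 1 (R): throw ball2 h=4 -> lands@5:R; in-air after throw: [b1@3:R b2@5:R]
Beat 2 (L): throw ball3 h=2 -> lands@4:L; in-air after throw: [b1@3:R b3@4:L b2@5:R]
Beat 3 (R): throw ball1 h=4 -> lands@7:R; in-air after throw: [b3@4:L b2@5:R b1@7:R]
Beat 4 (L): throw ball3 h=2 -> lands@6:L; in-air after throw: [b2@5:R b3@6:L b1@7:R]
Beat 5 (R): throw ball2 h=3 -> lands@8:L; in-air after throw: [b3@6:L b1@7:R b2@8:L]
Beat 6 (L): throw ball3 h=4 -> lands@10:L; in-air after throw: [b1@7:R b2@8:L b3@10:L]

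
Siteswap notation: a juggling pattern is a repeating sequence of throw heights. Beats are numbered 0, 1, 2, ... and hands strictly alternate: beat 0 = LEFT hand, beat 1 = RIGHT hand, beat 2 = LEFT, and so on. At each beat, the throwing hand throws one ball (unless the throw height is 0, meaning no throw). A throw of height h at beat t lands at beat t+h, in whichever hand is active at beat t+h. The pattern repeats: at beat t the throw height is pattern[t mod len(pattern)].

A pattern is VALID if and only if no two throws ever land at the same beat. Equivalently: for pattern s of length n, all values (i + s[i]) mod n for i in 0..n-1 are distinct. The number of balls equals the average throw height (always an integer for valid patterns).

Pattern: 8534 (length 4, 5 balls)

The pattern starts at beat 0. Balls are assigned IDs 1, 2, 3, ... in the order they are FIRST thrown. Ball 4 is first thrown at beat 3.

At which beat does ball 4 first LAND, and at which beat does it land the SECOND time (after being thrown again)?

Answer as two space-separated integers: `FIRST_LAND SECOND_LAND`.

Beat 0 (L): throw ball1 h=8 -> lands@8:L; in-air after throw: [b1@8:L]
Beat 1 (R): throw ball2 h=5 -> lands@6:L; in-air after throw: [b2@6:L b1@8:L]
Beat 2 (L): throw ball3 h=3 -> lands@5:R; in-air after throw: [b3@5:R b2@6:L b1@8:L]
Beat 3 (R): throw ball4 h=4 -> lands@7:R; in-air after throw: [b3@5:R b2@6:L b4@7:R b1@8:L]
Beat 4 (L): throw ball5 h=8 -> lands@12:L; in-air after throw: [b3@5:R b2@6:L b4@7:R b1@8:L b5@12:L]
Beat 5 (R): throw ball3 h=5 -> lands@10:L; in-air after throw: [b2@6:L b4@7:R b1@8:L b3@10:L b5@12:L]
Beat 6 (L): throw ball2 h=3 -> lands@9:R; in-air after throw: [b4@7:R b1@8:L b2@9:R b3@10:L b5@12:L]
Beat 7 (R): throw ball4 h=4 -> lands@11:R; in-air after throw: [b1@8:L b2@9:R b3@10:L b4@11:R b5@12:L]
Beat 8 (L): throw ball1 h=8 -> lands@16:L; in-air after throw: [b2@9:R b3@10:L b4@11:R b5@12:L b1@16:L]
Beat 9 (R): throw ball2 h=5 -> lands@14:L; in-air after throw: [b3@10:L b4@11:R b5@12:L b2@14:L b1@16:L]
Beat 10 (L): throw ball3 h=3 -> lands@13:R; in-air after throw: [b4@11:R b5@12:L b3@13:R b2@14:L b1@16:L]
Beat 11 (R): throw ball4 h=4 -> lands@15:R; in-air after throw: [b5@12:L b3@13:R b2@14:L b4@15:R b1@16:L]
Ball 4: thrown@3 h=4 -> first land @7; rethrown@7 h=4 -> second land @11

Answer: 7 11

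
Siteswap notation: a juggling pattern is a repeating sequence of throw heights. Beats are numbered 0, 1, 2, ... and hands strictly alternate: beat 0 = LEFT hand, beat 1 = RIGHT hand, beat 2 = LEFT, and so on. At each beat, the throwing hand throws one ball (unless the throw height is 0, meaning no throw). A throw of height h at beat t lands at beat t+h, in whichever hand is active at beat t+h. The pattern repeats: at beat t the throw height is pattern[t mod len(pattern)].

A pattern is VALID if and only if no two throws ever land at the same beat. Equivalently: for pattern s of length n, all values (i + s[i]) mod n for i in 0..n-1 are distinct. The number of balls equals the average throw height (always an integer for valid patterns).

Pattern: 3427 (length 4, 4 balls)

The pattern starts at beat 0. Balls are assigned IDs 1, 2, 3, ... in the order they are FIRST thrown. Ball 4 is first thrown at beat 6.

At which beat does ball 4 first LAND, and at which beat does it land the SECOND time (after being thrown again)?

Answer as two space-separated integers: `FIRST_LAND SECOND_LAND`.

Beat 0 (L): throw ball1 h=3 -> lands@3:R; in-air after throw: [b1@3:R]
Beat 1 (R): throw ball2 h=4 -> lands@5:R; in-air after throw: [b1@3:R b2@5:R]
Beat 2 (L): throw ball3 h=2 -> lands@4:L; in-air after throw: [b1@3:R b3@4:L b2@5:R]
Beat 3 (R): throw ball1 h=7 -> lands@10:L; in-air after throw: [b3@4:L b2@5:R b1@10:L]
Beat 4 (L): throw ball3 h=3 -> lands@7:R; in-air after throw: [b2@5:R b3@7:R b1@10:L]
Beat 5 (R): throw ball2 h=4 -> lands@9:R; in-air after throw: [b3@7:R b2@9:R b1@10:L]
Beat 6 (L): throw ball4 h=2 -> lands@8:L; in-air after throw: [b3@7:R b4@8:L b2@9:R b1@10:L]
Beat 7 (R): throw ball3 h=7 -> lands@14:L; in-air after throw: [b4@8:L b2@9:R b1@10:L b3@14:L]
Beat 8 (L): throw ball4 h=3 -> lands@11:R; in-air after throw: [b2@9:R b1@10:L b4@11:R b3@14:L]
Beat 9 (R): throw ball2 h=4 -> lands@13:R; in-air after throw: [b1@10:L b4@11:R b2@13:R b3@14:L]
Beat 10 (L): throw ball1 h=2 -> lands@12:L; in-air after throw: [b4@11:R b1@12:L b2@13:R b3@14:L]
Beat 11 (R): throw ball4 h=7 -> lands@18:L; in-air after throw: [b1@12:L b2@13:R b3@14:L b4@18:L]
Ball 4: thrown@6 h=2 -> first land @8; rethrown@8 h=3 -> second land @11

Answer: 8 11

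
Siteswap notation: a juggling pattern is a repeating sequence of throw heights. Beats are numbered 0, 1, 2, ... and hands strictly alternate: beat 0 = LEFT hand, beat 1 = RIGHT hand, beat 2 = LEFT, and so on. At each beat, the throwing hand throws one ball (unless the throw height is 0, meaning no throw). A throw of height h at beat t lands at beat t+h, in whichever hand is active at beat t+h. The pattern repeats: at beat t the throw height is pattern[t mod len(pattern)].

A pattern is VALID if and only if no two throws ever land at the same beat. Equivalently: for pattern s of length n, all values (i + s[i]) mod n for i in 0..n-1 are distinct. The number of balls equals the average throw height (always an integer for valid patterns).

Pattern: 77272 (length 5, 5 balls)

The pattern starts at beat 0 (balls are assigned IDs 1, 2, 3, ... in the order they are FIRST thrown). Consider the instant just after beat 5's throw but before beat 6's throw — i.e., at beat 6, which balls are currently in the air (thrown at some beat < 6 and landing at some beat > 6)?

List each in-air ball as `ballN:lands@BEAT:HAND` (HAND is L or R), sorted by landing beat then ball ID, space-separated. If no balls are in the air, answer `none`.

Answer: ball1:lands@7:R ball2:lands@8:L ball4:lands@10:L ball5:lands@12:L

Derivation:
Beat 0 (L): throw ball1 h=7 -> lands@7:R; in-air after throw: [b1@7:R]
Beat 1 (R): throw ball2 h=7 -> lands@8:L; in-air after throw: [b1@7:R b2@8:L]
Beat 2 (L): throw ball3 h=2 -> lands@4:L; in-air after throw: [b3@4:L b1@7:R b2@8:L]
Beat 3 (R): throw ball4 h=7 -> lands@10:L; in-air after throw: [b3@4:L b1@7:R b2@8:L b4@10:L]
Beat 4 (L): throw ball3 h=2 -> lands@6:L; in-air after throw: [b3@6:L b1@7:R b2@8:L b4@10:L]
Beat 5 (R): throw ball5 h=7 -> lands@12:L; in-air after throw: [b3@6:L b1@7:R b2@8:L b4@10:L b5@12:L]
Beat 6 (L): throw ball3 h=7 -> lands@13:R; in-air after throw: [b1@7:R b2@8:L b4@10:L b5@12:L b3@13:R]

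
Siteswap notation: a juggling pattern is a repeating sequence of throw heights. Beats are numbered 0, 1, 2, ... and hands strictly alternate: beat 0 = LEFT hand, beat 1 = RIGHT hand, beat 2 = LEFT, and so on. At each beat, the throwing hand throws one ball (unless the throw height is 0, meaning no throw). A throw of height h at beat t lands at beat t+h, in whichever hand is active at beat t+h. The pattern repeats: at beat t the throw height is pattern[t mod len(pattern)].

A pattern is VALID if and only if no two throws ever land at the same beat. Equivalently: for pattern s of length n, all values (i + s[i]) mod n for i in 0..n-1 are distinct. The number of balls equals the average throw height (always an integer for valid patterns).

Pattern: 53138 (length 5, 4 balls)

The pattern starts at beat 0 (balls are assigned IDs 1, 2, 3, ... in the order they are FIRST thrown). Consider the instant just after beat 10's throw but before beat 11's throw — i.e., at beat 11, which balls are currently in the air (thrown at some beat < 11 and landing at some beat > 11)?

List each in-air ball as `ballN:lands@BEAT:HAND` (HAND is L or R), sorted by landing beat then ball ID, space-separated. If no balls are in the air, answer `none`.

Beat 0 (L): throw ball1 h=5 -> lands@5:R; in-air after throw: [b1@5:R]
Beat 1 (R): throw ball2 h=3 -> lands@4:L; in-air after throw: [b2@4:L b1@5:R]
Beat 2 (L): throw ball3 h=1 -> lands@3:R; in-air after throw: [b3@3:R b2@4:L b1@5:R]
Beat 3 (R): throw ball3 h=3 -> lands@6:L; in-air after throw: [b2@4:L b1@5:R b3@6:L]
Beat 4 (L): throw ball2 h=8 -> lands@12:L; in-air after throw: [b1@5:R b3@6:L b2@12:L]
Beat 5 (R): throw ball1 h=5 -> lands@10:L; in-air after throw: [b3@6:L b1@10:L b2@12:L]
Beat 6 (L): throw ball3 h=3 -> lands@9:R; in-air after throw: [b3@9:R b1@10:L b2@12:L]
Beat 7 (R): throw ball4 h=1 -> lands@8:L; in-air after throw: [b4@8:L b3@9:R b1@10:L b2@12:L]
Beat 8 (L): throw ball4 h=3 -> lands@11:R; in-air after throw: [b3@9:R b1@10:L b4@11:R b2@12:L]
Beat 9 (R): throw ball3 h=8 -> lands@17:R; in-air after throw: [b1@10:L b4@11:R b2@12:L b3@17:R]
Beat 10 (L): throw ball1 h=5 -> lands@15:R; in-air after throw: [b4@11:R b2@12:L b1@15:R b3@17:R]
Beat 11 (R): throw ball4 h=3 -> lands@14:L; in-air after throw: [b2@12:L b4@14:L b1@15:R b3@17:R]

Answer: ball2:lands@12:L ball1:lands@15:R ball3:lands@17:R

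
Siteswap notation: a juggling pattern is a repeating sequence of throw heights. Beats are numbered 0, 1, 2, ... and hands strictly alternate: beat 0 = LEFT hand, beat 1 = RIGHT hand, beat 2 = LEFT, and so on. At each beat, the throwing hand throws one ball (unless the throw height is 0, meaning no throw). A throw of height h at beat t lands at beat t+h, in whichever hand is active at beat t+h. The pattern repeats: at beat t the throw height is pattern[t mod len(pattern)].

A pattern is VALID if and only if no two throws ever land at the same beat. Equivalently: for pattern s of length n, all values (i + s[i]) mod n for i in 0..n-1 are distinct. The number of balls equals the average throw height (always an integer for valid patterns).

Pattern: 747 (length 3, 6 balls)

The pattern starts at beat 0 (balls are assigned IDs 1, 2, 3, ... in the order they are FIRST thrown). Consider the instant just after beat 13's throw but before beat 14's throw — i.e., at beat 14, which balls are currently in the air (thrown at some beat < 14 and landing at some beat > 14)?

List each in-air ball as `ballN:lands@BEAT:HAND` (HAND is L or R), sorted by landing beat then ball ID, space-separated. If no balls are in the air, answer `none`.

Answer: ball5:lands@15:R ball3:lands@16:L ball6:lands@17:R ball1:lands@18:L ball2:lands@19:R

Derivation:
Beat 0 (L): throw ball1 h=7 -> lands@7:R; in-air after throw: [b1@7:R]
Beat 1 (R): throw ball2 h=4 -> lands@5:R; in-air after throw: [b2@5:R b1@7:R]
Beat 2 (L): throw ball3 h=7 -> lands@9:R; in-air after throw: [b2@5:R b1@7:R b3@9:R]
Beat 3 (R): throw ball4 h=7 -> lands@10:L; in-air after throw: [b2@5:R b1@7:R b3@9:R b4@10:L]
Beat 4 (L): throw ball5 h=4 -> lands@8:L; in-air after throw: [b2@5:R b1@7:R b5@8:L b3@9:R b4@10:L]
Beat 5 (R): throw ball2 h=7 -> lands@12:L; in-air after throw: [b1@7:R b5@8:L b3@9:R b4@10:L b2@12:L]
Beat 6 (L): throw ball6 h=7 -> lands@13:R; in-air after throw: [b1@7:R b5@8:L b3@9:R b4@10:L b2@12:L b6@13:R]
Beat 7 (R): throw ball1 h=4 -> lands@11:R; in-air after throw: [b5@8:L b3@9:R b4@10:L b1@11:R b2@12:L b6@13:R]
Beat 8 (L): throw ball5 h=7 -> lands@15:R; in-air after throw: [b3@9:R b4@10:L b1@11:R b2@12:L b6@13:R b5@15:R]
Beat 9 (R): throw ball3 h=7 -> lands@16:L; in-air after throw: [b4@10:L b1@11:R b2@12:L b6@13:R b5@15:R b3@16:L]
Beat 10 (L): throw ball4 h=4 -> lands@14:L; in-air after throw: [b1@11:R b2@12:L b6@13:R b4@14:L b5@15:R b3@16:L]
Beat 11 (R): throw ball1 h=7 -> lands@18:L; in-air after throw: [b2@12:L b6@13:R b4@14:L b5@15:R b3@16:L b1@18:L]
Beat 12 (L): throw ball2 h=7 -> lands@19:R; in-air after throw: [b6@13:R b4@14:L b5@15:R b3@16:L b1@18:L b2@19:R]
Beat 13 (R): throw ball6 h=4 -> lands@17:R; in-air after throw: [b4@14:L b5@15:R b3@16:L b6@17:R b1@18:L b2@19:R]
Beat 14 (L): throw ball4 h=7 -> lands@21:R; in-air after throw: [b5@15:R b3@16:L b6@17:R b1@18:L b2@19:R b4@21:R]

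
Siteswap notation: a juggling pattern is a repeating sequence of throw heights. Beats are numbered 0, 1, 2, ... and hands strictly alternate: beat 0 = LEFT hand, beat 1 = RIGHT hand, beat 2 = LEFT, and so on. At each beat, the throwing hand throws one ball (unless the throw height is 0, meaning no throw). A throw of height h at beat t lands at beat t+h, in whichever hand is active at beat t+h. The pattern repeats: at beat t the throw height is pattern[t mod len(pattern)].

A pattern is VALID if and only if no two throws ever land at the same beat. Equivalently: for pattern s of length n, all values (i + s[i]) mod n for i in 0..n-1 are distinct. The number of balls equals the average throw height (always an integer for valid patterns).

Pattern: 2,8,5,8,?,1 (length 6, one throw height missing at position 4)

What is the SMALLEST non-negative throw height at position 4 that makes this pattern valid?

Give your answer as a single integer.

i=0: (0 + 2) mod 6 = 2
i=1: (1 + 8) mod 6 = 3
i=2: (2 + 5) mod 6 = 1
i=3: (3 + 8) mod 6 = 5
i=4: s[i]=? (unknown)
i=5: (5 + 1) mod 6 = 0
Known residues: [0, 1, 2, 3, 5]; need a permutation of 0..5, so missing residue r = 4
Need (4 + s) mod 6 = 4; smallest s = (4 - 4) mod 6 = 0

Answer: 0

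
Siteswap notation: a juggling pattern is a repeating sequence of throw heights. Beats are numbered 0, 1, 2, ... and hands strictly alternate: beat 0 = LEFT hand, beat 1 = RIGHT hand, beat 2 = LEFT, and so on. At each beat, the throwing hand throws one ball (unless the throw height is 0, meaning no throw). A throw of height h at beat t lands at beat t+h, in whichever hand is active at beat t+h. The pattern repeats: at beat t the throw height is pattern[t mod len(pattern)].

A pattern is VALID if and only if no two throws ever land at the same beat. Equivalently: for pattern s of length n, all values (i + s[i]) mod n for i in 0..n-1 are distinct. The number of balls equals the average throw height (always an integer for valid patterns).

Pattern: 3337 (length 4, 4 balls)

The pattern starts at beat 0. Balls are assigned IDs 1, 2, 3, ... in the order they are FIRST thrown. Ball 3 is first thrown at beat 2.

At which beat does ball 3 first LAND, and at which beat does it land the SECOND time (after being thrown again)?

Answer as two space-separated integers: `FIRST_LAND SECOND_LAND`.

Beat 0 (L): throw ball1 h=3 -> lands@3:R; in-air after throw: [b1@3:R]
Beat 1 (R): throw ball2 h=3 -> lands@4:L; in-air after throw: [b1@3:R b2@4:L]
Beat 2 (L): throw ball3 h=3 -> lands@5:R; in-air after throw: [b1@3:R b2@4:L b3@5:R]
Beat 3 (R): throw ball1 h=7 -> lands@10:L; in-air after throw: [b2@4:L b3@5:R b1@10:L]
Beat 4 (L): throw ball2 h=3 -> lands@7:R; in-air after throw: [b3@5:R b2@7:R b1@10:L]
Beat 5 (R): throw ball3 h=3 -> lands@8:L; in-air after throw: [b2@7:R b3@8:L b1@10:L]
Beat 6 (L): throw ball4 h=3 -> lands@9:R; in-air after throw: [b2@7:R b3@8:L b4@9:R b1@10:L]
Beat 7 (R): throw ball2 h=7 -> lands@14:L; in-air after throw: [b3@8:L b4@9:R b1@10:L b2@14:L]
Beat 8 (L): throw ball3 h=3 -> lands@11:R; in-air after throw: [b4@9:R b1@10:L b3@11:R b2@14:L]
Ball 3: thrown@2 h=3 -> first land @5; rethrown@5 h=3 -> second land @8

Answer: 5 8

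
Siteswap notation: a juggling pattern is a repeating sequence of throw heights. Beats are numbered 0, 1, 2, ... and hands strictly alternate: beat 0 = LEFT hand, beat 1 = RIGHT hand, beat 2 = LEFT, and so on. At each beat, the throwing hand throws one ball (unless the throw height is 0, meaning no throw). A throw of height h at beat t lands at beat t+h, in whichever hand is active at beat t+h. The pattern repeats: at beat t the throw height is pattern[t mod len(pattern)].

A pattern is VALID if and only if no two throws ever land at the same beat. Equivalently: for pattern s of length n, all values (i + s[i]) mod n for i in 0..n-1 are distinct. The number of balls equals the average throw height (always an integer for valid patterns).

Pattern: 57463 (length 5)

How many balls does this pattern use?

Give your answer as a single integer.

Pattern = [5, 7, 4, 6, 3], length n = 5
  position 0: throw height = 5, running sum = 5
  position 1: throw height = 7, running sum = 12
  position 2: throw height = 4, running sum = 16
  position 3: throw height = 6, running sum = 22
  position 4: throw height = 3, running sum = 25
Total sum = 25; balls = sum / n = 25 / 5 = 5

Answer: 5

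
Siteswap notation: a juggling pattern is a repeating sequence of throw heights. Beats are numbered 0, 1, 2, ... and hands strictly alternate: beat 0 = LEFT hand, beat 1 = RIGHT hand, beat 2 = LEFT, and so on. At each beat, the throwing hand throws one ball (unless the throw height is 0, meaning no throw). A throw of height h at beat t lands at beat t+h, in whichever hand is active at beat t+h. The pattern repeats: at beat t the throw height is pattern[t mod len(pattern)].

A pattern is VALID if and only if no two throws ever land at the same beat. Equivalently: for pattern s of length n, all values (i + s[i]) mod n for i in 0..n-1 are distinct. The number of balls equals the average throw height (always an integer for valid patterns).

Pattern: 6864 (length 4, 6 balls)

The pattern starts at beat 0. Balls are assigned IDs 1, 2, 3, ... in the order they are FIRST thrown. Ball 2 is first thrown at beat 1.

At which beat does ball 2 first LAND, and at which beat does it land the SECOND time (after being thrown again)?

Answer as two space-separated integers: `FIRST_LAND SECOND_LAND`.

Answer: 9 17

Derivation:
Beat 0 (L): throw ball1 h=6 -> lands@6:L; in-air after throw: [b1@6:L]
Beat 1 (R): throw ball2 h=8 -> lands@9:R; in-air after throw: [b1@6:L b2@9:R]
Beat 2 (L): throw ball3 h=6 -> lands@8:L; in-air after throw: [b1@6:L b3@8:L b2@9:R]
Beat 3 (R): throw ball4 h=4 -> lands@7:R; in-air after throw: [b1@6:L b4@7:R b3@8:L b2@9:R]
Beat 4 (L): throw ball5 h=6 -> lands@10:L; in-air after throw: [b1@6:L b4@7:R b3@8:L b2@9:R b5@10:L]
Beat 5 (R): throw ball6 h=8 -> lands@13:R; in-air after throw: [b1@6:L b4@7:R b3@8:L b2@9:R b5@10:L b6@13:R]
Beat 6 (L): throw ball1 h=6 -> lands@12:L; in-air after throw: [b4@7:R b3@8:L b2@9:R b5@10:L b1@12:L b6@13:R]
Beat 7 (R): throw ball4 h=4 -> lands@11:R; in-air after throw: [b3@8:L b2@9:R b5@10:L b4@11:R b1@12:L b6@13:R]
Beat 8 (L): throw ball3 h=6 -> lands@14:L; in-air after throw: [b2@9:R b5@10:L b4@11:R b1@12:L b6@13:R b3@14:L]
Beat 9 (R): throw ball2 h=8 -> lands@17:R; in-air after throw: [b5@10:L b4@11:R b1@12:L b6@13:R b3@14:L b2@17:R]
Beat 10 (L): throw ball5 h=6 -> lands@16:L; in-air after throw: [b4@11:R b1@12:L b6@13:R b3@14:L b5@16:L b2@17:R]
Beat 11 (R): throw ball4 h=4 -> lands@15:R; in-air after throw: [b1@12:L b6@13:R b3@14:L b4@15:R b5@16:L b2@17:R]
Beat 12 (L): throw ball1 h=6 -> lands@18:L; in-air after throw: [b6@13:R b3@14:L b4@15:R b5@16:L b2@17:R b1@18:L]
Beat 13 (R): throw ball6 h=8 -> lands@21:R; in-air after throw: [b3@14:L b4@15:R b5@16:L b2@17:R b1@18:L b6@21:R]
Beat 14 (L): throw ball3 h=6 -> lands@20:L; in-air after throw: [b4@15:R b5@16:L b2@17:R b1@18:L b3@20:L b6@21:R]
Beat 15 (R): throw ball4 h=4 -> lands@19:R; in-air after throw: [b5@16:L b2@17:R b1@18:L b4@19:R b3@20:L b6@21:R]
Beat 16 (L): throw ball5 h=6 -> lands@22:L; in-air after throw: [b2@17:R b1@18:L b4@19:R b3@20:L b6@21:R b5@22:L]
Beat 17 (R): throw ball2 h=8 -> lands@25:R; in-air after throw: [b1@18:L b4@19:R b3@20:L b6@21:R b5@22:L b2@25:R]
Ball 2: thrown@1 h=8 -> first land @9; rethrown@9 h=8 -> second land @17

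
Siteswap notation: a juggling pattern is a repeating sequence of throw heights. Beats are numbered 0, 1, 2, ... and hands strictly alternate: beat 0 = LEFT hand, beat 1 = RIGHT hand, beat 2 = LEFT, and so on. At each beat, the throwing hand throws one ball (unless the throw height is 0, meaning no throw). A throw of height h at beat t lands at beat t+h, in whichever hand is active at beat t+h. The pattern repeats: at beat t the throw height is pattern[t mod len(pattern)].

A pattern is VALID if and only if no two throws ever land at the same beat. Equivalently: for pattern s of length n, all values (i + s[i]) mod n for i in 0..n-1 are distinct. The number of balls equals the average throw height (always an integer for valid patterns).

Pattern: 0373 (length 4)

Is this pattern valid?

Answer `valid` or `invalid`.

i=0: (i + s[i]) mod n = (0 + 0) mod 4 = 0
i=1: (i + s[i]) mod n = (1 + 3) mod 4 = 0
i=2: (i + s[i]) mod n = (2 + 7) mod 4 = 1
i=3: (i + s[i]) mod n = (3 + 3) mod 4 = 2
Residues: [0, 0, 1, 2], distinct: False

Answer: invalid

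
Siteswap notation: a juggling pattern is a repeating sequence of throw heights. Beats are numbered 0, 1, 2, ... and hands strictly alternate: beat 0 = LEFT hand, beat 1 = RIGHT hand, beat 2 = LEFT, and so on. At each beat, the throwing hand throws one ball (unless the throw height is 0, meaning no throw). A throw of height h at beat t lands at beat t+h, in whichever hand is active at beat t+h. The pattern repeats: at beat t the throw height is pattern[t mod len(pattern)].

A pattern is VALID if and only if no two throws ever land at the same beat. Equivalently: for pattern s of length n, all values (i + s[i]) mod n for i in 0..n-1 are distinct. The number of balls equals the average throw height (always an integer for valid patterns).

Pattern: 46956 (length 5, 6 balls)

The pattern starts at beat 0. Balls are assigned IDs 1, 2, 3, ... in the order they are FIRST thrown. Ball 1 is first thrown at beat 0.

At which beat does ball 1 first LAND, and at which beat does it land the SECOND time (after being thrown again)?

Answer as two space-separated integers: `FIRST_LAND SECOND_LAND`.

Beat 0 (L): throw ball1 h=4 -> lands@4:L; in-air after throw: [b1@4:L]
Beat 1 (R): throw ball2 h=6 -> lands@7:R; in-air after throw: [b1@4:L b2@7:R]
Beat 2 (L): throw ball3 h=9 -> lands@11:R; in-air after throw: [b1@4:L b2@7:R b3@11:R]
Beat 3 (R): throw ball4 h=5 -> lands@8:L; in-air after throw: [b1@4:L b2@7:R b4@8:L b3@11:R]
Beat 4 (L): throw ball1 h=6 -> lands@10:L; in-air after throw: [b2@7:R b4@8:L b1@10:L b3@11:R]
Beat 5 (R): throw ball5 h=4 -> lands@9:R; in-air after throw: [b2@7:R b4@8:L b5@9:R b1@10:L b3@11:R]
Beat 6 (L): throw ball6 h=6 -> lands@12:L; in-air after throw: [b2@7:R b4@8:L b5@9:R b1@10:L b3@11:R b6@12:L]
Beat 7 (R): throw ball2 h=9 -> lands@16:L; in-air after throw: [b4@8:L b5@9:R b1@10:L b3@11:R b6@12:L b2@16:L]
Beat 8 (L): throw ball4 h=5 -> lands@13:R; in-air after throw: [b5@9:R b1@10:L b3@11:R b6@12:L b4@13:R b2@16:L]
Beat 9 (R): throw ball5 h=6 -> lands@15:R; in-air after throw: [b1@10:L b3@11:R b6@12:L b4@13:R b5@15:R b2@16:L]
Beat 10 (L): throw ball1 h=4 -> lands@14:L; in-air after throw: [b3@11:R b6@12:L b4@13:R b1@14:L b5@15:R b2@16:L]
Ball 1: thrown@0 h=4 -> first land @4; rethrown@4 h=6 -> second land @10

Answer: 4 10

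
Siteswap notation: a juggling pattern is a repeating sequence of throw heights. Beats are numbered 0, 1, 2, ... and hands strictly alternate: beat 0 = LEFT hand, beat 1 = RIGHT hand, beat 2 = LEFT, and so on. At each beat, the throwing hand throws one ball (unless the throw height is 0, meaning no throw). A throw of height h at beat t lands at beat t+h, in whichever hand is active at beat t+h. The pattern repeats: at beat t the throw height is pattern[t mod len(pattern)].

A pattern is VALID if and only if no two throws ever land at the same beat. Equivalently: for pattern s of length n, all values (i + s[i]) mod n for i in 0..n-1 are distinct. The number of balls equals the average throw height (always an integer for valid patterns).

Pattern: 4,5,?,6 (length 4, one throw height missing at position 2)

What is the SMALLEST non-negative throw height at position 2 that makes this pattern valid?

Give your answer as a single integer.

i=0: (0 + 4) mod 4 = 0
i=1: (1 + 5) mod 4 = 2
i=2: s[i]=? (unknown)
i=3: (3 + 6) mod 4 = 1
Known residues: [0, 1, 2]; need a permutation of 0..3, so missing residue r = 3
Need (2 + s) mod 4 = 3; smallest s = (3 - 2) mod 4 = 1

Answer: 1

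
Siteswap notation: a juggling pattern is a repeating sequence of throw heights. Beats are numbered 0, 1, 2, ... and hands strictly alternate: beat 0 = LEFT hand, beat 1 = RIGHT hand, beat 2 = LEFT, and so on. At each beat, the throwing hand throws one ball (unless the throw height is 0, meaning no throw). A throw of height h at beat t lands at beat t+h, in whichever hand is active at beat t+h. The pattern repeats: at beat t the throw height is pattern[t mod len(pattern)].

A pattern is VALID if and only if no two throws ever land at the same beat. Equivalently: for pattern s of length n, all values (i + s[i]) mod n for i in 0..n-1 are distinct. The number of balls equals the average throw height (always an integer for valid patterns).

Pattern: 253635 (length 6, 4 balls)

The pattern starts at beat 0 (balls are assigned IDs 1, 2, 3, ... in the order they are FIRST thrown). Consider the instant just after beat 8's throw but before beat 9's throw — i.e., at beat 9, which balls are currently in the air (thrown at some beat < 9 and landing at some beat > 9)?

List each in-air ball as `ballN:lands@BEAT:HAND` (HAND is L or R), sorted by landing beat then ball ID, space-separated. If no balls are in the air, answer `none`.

Answer: ball1:lands@10:L ball2:lands@11:R ball4:lands@12:L

Derivation:
Beat 0 (L): throw ball1 h=2 -> lands@2:L; in-air after throw: [b1@2:L]
Beat 1 (R): throw ball2 h=5 -> lands@6:L; in-air after throw: [b1@2:L b2@6:L]
Beat 2 (L): throw ball1 h=3 -> lands@5:R; in-air after throw: [b1@5:R b2@6:L]
Beat 3 (R): throw ball3 h=6 -> lands@9:R; in-air after throw: [b1@5:R b2@6:L b3@9:R]
Beat 4 (L): throw ball4 h=3 -> lands@7:R; in-air after throw: [b1@5:R b2@6:L b4@7:R b3@9:R]
Beat 5 (R): throw ball1 h=5 -> lands@10:L; in-air after throw: [b2@6:L b4@7:R b3@9:R b1@10:L]
Beat 6 (L): throw ball2 h=2 -> lands@8:L; in-air after throw: [b4@7:R b2@8:L b3@9:R b1@10:L]
Beat 7 (R): throw ball4 h=5 -> lands@12:L; in-air after throw: [b2@8:L b3@9:R b1@10:L b4@12:L]
Beat 8 (L): throw ball2 h=3 -> lands@11:R; in-air after throw: [b3@9:R b1@10:L b2@11:R b4@12:L]
Beat 9 (R): throw ball3 h=6 -> lands@15:R; in-air after throw: [b1@10:L b2@11:R b4@12:L b3@15:R]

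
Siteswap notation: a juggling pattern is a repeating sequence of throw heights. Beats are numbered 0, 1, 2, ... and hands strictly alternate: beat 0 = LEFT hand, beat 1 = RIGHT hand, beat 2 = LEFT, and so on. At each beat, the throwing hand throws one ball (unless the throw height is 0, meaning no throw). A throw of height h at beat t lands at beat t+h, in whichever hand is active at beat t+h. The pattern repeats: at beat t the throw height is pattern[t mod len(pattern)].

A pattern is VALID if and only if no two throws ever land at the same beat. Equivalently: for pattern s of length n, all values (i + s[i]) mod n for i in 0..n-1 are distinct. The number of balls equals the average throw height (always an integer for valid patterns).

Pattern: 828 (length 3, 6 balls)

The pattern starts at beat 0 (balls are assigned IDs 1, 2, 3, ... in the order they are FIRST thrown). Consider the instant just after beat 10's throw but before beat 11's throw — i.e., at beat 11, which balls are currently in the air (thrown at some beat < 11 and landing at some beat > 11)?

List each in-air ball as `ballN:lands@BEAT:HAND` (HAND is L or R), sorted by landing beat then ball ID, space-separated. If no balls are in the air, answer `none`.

Beat 0 (L): throw ball1 h=8 -> lands@8:L; in-air after throw: [b1@8:L]
Beat 1 (R): throw ball2 h=2 -> lands@3:R; in-air after throw: [b2@3:R b1@8:L]
Beat 2 (L): throw ball3 h=8 -> lands@10:L; in-air after throw: [b2@3:R b1@8:L b3@10:L]
Beat 3 (R): throw ball2 h=8 -> lands@11:R; in-air after throw: [b1@8:L b3@10:L b2@11:R]
Beat 4 (L): throw ball4 h=2 -> lands@6:L; in-air after throw: [b4@6:L b1@8:L b3@10:L b2@11:R]
Beat 5 (R): throw ball5 h=8 -> lands@13:R; in-air after throw: [b4@6:L b1@8:L b3@10:L b2@11:R b5@13:R]
Beat 6 (L): throw ball4 h=8 -> lands@14:L; in-air after throw: [b1@8:L b3@10:L b2@11:R b5@13:R b4@14:L]
Beat 7 (R): throw ball6 h=2 -> lands@9:R; in-air after throw: [b1@8:L b6@9:R b3@10:L b2@11:R b5@13:R b4@14:L]
Beat 8 (L): throw ball1 h=8 -> lands@16:L; in-air after throw: [b6@9:R b3@10:L b2@11:R b5@13:R b4@14:L b1@16:L]
Beat 9 (R): throw ball6 h=8 -> lands@17:R; in-air after throw: [b3@10:L b2@11:R b5@13:R b4@14:L b1@16:L b6@17:R]
Beat 10 (L): throw ball3 h=2 -> lands@12:L; in-air after throw: [b2@11:R b3@12:L b5@13:R b4@14:L b1@16:L b6@17:R]
Beat 11 (R): throw ball2 h=8 -> lands@19:R; in-air after throw: [b3@12:L b5@13:R b4@14:L b1@16:L b6@17:R b2@19:R]

Answer: ball3:lands@12:L ball5:lands@13:R ball4:lands@14:L ball1:lands@16:L ball6:lands@17:R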